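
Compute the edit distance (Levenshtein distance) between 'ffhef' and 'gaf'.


Building DP table for s1='ffhef' (len 5) and s2='gaf' (len 3):
       g  a  f
    0  1  2  3
  f 1  1  2  2
  f 2  2  2  2
  h 3  3  3  3
  e 4  4  4  4
  f 5  5  5  4
Edit distance = dp[5][3] = 4

4


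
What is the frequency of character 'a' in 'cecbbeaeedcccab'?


Scanning 'cecbbeaeedcccab' for 'a':
  Position 6: 'a' -> MATCH (count: 1)
  Position 13: 'a' -> MATCH (count: 2)
Total occurrences of 'a': 2

2


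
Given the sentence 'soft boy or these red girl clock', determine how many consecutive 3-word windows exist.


Word trigrams from [7] words:
  Trigram 1: (soft boy or)
  Trigram 2: (boy or these)
  Trigram 3: (or these red)
  Trigram 4: (these red girl)
  Trigram 5: (red girl clock)
Total word trigrams: 7 - 2 = 5

5


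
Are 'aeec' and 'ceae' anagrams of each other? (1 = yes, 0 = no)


Sort characters of 'aeec': 'acee'
Sort characters of 'ceae': 'acee'
Sorted forms match -> they ARE anagrams
Result: 1

1


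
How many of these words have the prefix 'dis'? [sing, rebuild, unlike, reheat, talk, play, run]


Checking each word for prefix 'dis':
  'sing' -> no (count: 0)
  'rebuild' -> no (count: 0)
  'unlike' -> no (count: 0)
  'reheat' -> no (count: 0)
  'talk' -> no (count: 0)
  'play' -> no (count: 0)
  'run' -> no (count: 0)
Total with prefix 'dis': 0

0


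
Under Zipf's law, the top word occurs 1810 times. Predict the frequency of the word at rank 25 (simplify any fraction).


Zipf's law: freq(rank) = f1 / rank
f1 = 1810, rank = 25
freq = 1810 / 25
GCD(1810, 25) = 5
Simplified: 362/5

362/5


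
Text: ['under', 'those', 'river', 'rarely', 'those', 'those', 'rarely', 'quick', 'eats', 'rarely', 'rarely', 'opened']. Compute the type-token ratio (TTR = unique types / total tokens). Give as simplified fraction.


Tokens: 12
Unique types: ('eats', 'opened', 'quick', 'rarely', 'river', 'those', 'under') = 7
TTR = 7/12
Already in lowest terms.

7/12


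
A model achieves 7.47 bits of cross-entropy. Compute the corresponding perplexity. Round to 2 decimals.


Perplexity formula: PP = 2^H
H = 7.47
PP = 2^7.47
Decompose: 2^7.47 = 2^7 * 2^0.47
2^7 = 128, 2^0.47 ~ 1.3851095
PP ~ 128 * 1.3851095 = 177.2940160
Rounded to 2 decimals: 177.29

177.29


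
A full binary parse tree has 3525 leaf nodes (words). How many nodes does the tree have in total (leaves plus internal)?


Leaf nodes (terminals): 3525
Internal nodes = n - 1 = 3525 - 1 = 3524
Total = leaves + internal = 3525 + 3524 = 7049

7049


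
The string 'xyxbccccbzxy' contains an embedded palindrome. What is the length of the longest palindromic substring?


Scanning 'xyxbccccbzxy' for palindromic substrings.
Substring at positions 3-8: 'bccccb'.
Check: reverse('bccccb') = 'bccccb' -> palindrome confirmed.
Neighbouring characters ('x' / 'z') break symmetry, so it cannot extend further.
No longer palindromic substring exists; longest length = 6

6


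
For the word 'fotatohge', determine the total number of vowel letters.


Scanning each character of 'fotatohge':
  Position 1: 'f' -> consonant (running count: 0)
  Position 2: 'o' -> vowel (running count: 1)
  Position 3: 't' -> consonant (running count: 1)
  Position 4: 'a' -> vowel (running count: 2)
  Position 5: 't' -> consonant (running count: 2)
  Position 6: 'o' -> vowel (running count: 3)
  Position 7: 'h' -> consonant (running count: 3)
  Position 8: 'g' -> consonant (running count: 3)
  Position 9: 'e' -> vowel (running count: 4)
Total vowels: 4

4


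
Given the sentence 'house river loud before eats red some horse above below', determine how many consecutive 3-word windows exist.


Word trigrams from [10] words:
  Trigram 1: (house river loud)
  Trigram 2: (river loud before)
  Trigram 3: (loud before eats)
  Trigram 4: (before eats red)
  Trigram 5: (eats red some)
  Trigram 6: (red some horse)
  Trigram 7: (some horse above)
  Trigram 8: (horse above below)
Total word trigrams: 10 - 2 = 8

8


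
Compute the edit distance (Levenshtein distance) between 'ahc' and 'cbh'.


Building DP table for s1='ahc' (len 3) and s2='cbh' (len 3):
       c  b  h
    0  1  2  3
  a 1  1  2  3
  h 2  2  2  2
  c 3  2  3  3
Edit distance = dp[3][3] = 3

3


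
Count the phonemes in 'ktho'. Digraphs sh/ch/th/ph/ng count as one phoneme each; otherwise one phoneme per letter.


Parsing 'ktho' greedily, digraphs first:
  'k' -> consonant phoneme (phonemes so far: 1)
  'th' -> digraph (1 consonant phoneme) (phonemes so far: 2)
  'o' -> vowel phoneme (phonemes so far: 3)
Total phonemes: 3

3


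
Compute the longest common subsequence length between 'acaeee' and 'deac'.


DP table for LCS of 'acaeee' and 'deac':
       d  e  a  c
    0  0  0  0  0
  a 0  0  0  1  1
  c 0  0  0  1  2
  a 0  0  0  1  2
  e 0  0  1  1  2
  e 0  0  1  1  2
  e 0  0  1  1  2
LCS: 'ac'
LCS length = 2

2


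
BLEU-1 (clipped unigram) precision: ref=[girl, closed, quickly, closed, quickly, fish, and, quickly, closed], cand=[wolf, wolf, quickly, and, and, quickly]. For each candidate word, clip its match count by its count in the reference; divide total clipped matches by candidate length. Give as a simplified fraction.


Reference word counts: {'and': 1, 'closed': 3, 'fish': 1, 'girl': 1, 'quickly': 3}
Checking each candidate word (with clipping):
  'wolf' -> not in reference -> no match (matches: 0)
  'wolf' -> not in reference -> no match (matches: 0)
  'quickly' -> in reference (ref count 3, used 1/3) -> match (matches: 1)
  'and' -> in reference (ref count 1, used 1/1) -> match (matches: 2)
  'and' -> ref count 1 already used up (1/1) -> clipped, no match (matches: 2)
  'quickly' -> in reference (ref count 3, used 2/3) -> match (matches: 3)
Clipped matches: 3, Candidate length: 6
Precision = 3/6 = 1/2

1/2


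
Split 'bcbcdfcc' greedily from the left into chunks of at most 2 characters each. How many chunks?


'bcbcdfcc' has 8 characters.
Chunking with max size 2:
  Chunk 1: 'bc' (positions 0-1)
  Chunk 2: 'bc' (positions 2-3)
  Chunk 3: 'df' (positions 4-5)
  Chunk 4: 'cc' (positions 6-7)
Total chunks: ceil(8 / 2) = 4

4


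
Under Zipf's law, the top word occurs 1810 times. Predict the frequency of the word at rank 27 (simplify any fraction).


Zipf's law: freq(rank) = f1 / rank
f1 = 1810, rank = 27
freq = 1810 / 27
GCD(1810, 27) = 1
Simplified: 1810/27

1810/27


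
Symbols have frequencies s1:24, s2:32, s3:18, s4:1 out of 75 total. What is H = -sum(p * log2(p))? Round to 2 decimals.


Computing entropy H = -sum(p_i * log2(p_i)):
  s1: p = 24/75 = 0.3200, -p*log2(p) = 0.5260
  s2: p = 32/75 = 0.4267, -p*log2(p) = 0.5243
  s3: p = 18/75 = 0.2400, -p*log2(p) = 0.4941
  s4: p = 1/75 = 0.0133, -p*log2(p) = 0.0831
H = sum of terms = 1.6275
Rounded to 2 decimals: 1.63

1.63


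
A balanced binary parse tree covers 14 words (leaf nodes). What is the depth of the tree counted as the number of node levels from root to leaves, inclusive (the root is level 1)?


In a balanced binary tree with n leaves the deepest leaf is ceil(log2(n)) edges below the root,
so counting node levels inclusive of root and leaves gives ceil(log2(n)) + 1 levels.
log2(14) = 3.8074
ceil(3.8074) = 4
levels = 4 + 1 = 5

5


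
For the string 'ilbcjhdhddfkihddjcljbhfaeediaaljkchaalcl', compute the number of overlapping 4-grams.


String 'ilbcjhdhddfkihddjcljbhfaeediaaljkchaalcl' has length L = 40.
Number of overlapping n-grams = L - n + 1
Substituting: 40 - 4 + 1 = 37

37


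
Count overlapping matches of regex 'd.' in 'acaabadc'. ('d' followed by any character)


Pattern: d. means 'd' followed by any character.
Scanning 'acaabadc' position-by-position:
  Pos 0: window 'ac' -> no
  Pos 1: window 'ca' -> no
  Pos 2: window 'aa' -> no
  Pos 3: window 'ab' -> no
  Pos 4: window 'ba' -> no
  Pos 5: window 'ad' -> no
  Pos 6: window 'dc' -> MATCH
  Pos 7: window 'c' -> no
Total matches: 1

1


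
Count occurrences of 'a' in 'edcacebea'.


Scanning 'edcacebea' for 'a':
  Position 3: 'a' -> MATCH (count: 1)
  Position 8: 'a' -> MATCH (count: 2)
Total occurrences of 'a': 2

2


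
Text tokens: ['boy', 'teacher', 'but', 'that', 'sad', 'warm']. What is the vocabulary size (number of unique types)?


Listing all tokens and tracking unique types:
  Token 1: 'boy' -> NEW (unique so far: 1)
  Token 2: 'teacher' -> NEW (unique so far: 2)
  Token 3: 'but' -> NEW (unique so far: 3)
  Token 4: 'that' -> NEW (unique so far: 4)
  Token 5: 'sad' -> NEW (unique so far: 5)
  Token 6: 'warm' -> NEW (unique so far: 6)
Unique types: ('boy', 'but', 'sad', 'teacher', 'that', 'warm')
Vocabulary size: 6

6


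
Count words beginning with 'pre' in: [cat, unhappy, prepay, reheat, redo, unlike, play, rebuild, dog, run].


Checking each word for prefix 'pre':
  'cat' -> no (count: 0)
  'unhappy' -> no (count: 0)
  'prepay' -> YES, starts with 'pre' (count: 1)
  'reheat' -> no (count: 1)
  'redo' -> no (count: 1)
  'unlike' -> no (count: 1)
  'play' -> no (count: 1)
  'rebuild' -> no (count: 1)
  'dog' -> no (count: 1)
  'run' -> no (count: 1)
Total with prefix 'pre': 1

1


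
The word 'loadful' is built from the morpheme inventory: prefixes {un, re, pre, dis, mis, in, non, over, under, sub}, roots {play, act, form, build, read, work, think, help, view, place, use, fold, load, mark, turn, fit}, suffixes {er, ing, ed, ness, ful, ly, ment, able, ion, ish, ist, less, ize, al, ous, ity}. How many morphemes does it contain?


Segmenting 'loadful' against the inventory:
  'load' -> root (morpheme 1)
  'ful' -> suffix (morpheme 2)
Total morphemes: 2

2


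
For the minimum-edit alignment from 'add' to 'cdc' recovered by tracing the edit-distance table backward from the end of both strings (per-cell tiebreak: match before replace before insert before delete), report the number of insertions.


Edit distance = 2. Backtracking from cell (3, 3) with preference match > replace > insert > delete,
then listing the resulting alignment 'add' -> 'cdc' left to right:
  Step 1: replace a->c
  Step 2: keep 'd'
  Step 3: replace d->c
Total insertions: 0

0


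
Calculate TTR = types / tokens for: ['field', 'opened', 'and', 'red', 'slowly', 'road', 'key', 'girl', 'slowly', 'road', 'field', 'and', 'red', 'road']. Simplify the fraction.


Tokens: 14
Unique types: ('and', 'field', 'girl', 'key', 'opened', 'red', 'road', 'slowly') = 8
TTR = 8/14
Simplify: divide both by 2 -> 4/7
TTR = 4/7

4/7


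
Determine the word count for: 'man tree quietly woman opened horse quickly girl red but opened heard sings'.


Counting words by splitting on spaces:
  Word 1: 'man'
  Word 2: 'tree'
  Word 3: 'quietly'
  Word 4: 'woman'
  Word 5: 'opened'
  Word 6: 'horse'
  Word 7: 'quickly'
  Word 8: 'girl'
  Word 9: 'red'
  Word 10: 'but'
  Word 11: 'opened'
  Word 12: 'heard'
  Word 13: 'sings'
Total words: 13

13


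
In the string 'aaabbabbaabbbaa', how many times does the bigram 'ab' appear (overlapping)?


Scanning 'aaabbabbaabbbaa' for bigram 'ab':
  Position 0: 'aa' -> no
  Position 1: 'aa' -> no
  Position 2: 'ab' -> MATCH
  Position 3: 'bb' -> no
  Position 4: 'ba' -> no
  Position 5: 'ab' -> MATCH
  Position 6: 'bb' -> no
  Position 7: 'ba' -> no
  Position 8: 'aa' -> no
  Position 9: 'ab' -> MATCH
  Position 10: 'bb' -> no
  Position 11: 'bb' -> no
  Position 12: 'ba' -> no
  Position 13: 'aa' -> no
Total matches: 3

3


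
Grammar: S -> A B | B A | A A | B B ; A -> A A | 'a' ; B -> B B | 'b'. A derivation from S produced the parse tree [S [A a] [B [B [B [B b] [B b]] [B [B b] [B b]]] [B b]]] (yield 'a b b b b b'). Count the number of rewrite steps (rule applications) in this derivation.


Every bracketed nonterminal node [X ...] in the tree is produced by exactly one rule application.
Reading the tree off as a leftmost derivation:
  Step 1: S  =>  A B   (applied S -> A B)
  Step 2: A B  =>  a B   (applied A -> a)
  Step 3: a B  =>  a B B   (applied B -> B B)
  Step 4: a B B  =>  a B B B   (applied B -> B B)
  Step 5: a B B B  =>  a B B B B   (applied B -> B B)
  Step 6: a B B B B  =>  a b B B B   (applied B -> b)
  Step 7: a b B B B  =>  a b b B B   (applied B -> b)
  Step 8: a b b B B  =>  a b b B B B   (applied B -> B B)
  Step 9: a b b B B B  =>  a b b b B B   (applied B -> b)
  Step 10: a b b b B B  =>  a b b b b B   (applied B -> b)
  Step 11: a b b b b B  =>  a b b b b b   (applied B -> b)
Final yield: a b b b b b
Total rewrite steps: 11

11


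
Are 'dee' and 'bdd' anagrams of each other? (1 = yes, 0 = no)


Sort characters of 'dee': 'dee'
Sort characters of 'bdd': 'bdd'
Sorted forms differ -> they are NOT anagrams
Result: 0

0


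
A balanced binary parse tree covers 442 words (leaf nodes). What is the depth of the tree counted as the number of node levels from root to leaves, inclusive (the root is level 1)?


In a balanced binary tree with n leaves the deepest leaf is ceil(log2(n)) edges below the root,
so counting node levels inclusive of root and leaves gives ceil(log2(n)) + 1 levels.
log2(442) = 8.7879
ceil(8.7879) = 9
levels = 9 + 1 = 10

10


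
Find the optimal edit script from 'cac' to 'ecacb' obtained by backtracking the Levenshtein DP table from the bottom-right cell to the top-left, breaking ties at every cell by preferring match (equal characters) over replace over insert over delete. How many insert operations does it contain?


Edit distance = 2. Backtracking from cell (3, 5) with preference match > replace > insert > delete,
then listing the resulting alignment 'cac' -> 'ecacb' left to right:
  Step 1: insert 'e' [insertion #1]
  Step 2: keep 'c'
  Step 3: keep 'a'
  Step 4: keep 'c'
  Step 5: insert 'b' [insertion #2]
Total insertions: 2

2


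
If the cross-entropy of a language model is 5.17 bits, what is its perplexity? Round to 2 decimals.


Perplexity formula: PP = 2^H
H = 5.17
PP = 2^5.17
Decompose: 2^5.17 = 2^5 * 2^0.17
2^5 = 32, 2^0.17 ~ 1.1250585
PP ~ 32 * 1.1250585 = 36.0018720
Rounded to 2 decimals: 36.00

36.00


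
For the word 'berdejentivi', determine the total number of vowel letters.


Scanning each character of 'berdejentivi':
  Position 1: 'b' -> consonant (running count: 0)
  Position 2: 'e' -> vowel (running count: 1)
  Position 3: 'r' -> consonant (running count: 1)
  Position 4: 'd' -> consonant (running count: 1)
  Position 5: 'e' -> vowel (running count: 2)
  Position 6: 'j' -> consonant (running count: 2)
  Position 7: 'e' -> vowel (running count: 3)
  Position 8: 'n' -> consonant (running count: 3)
  Position 9: 't' -> consonant (running count: 3)
  Position 10: 'i' -> vowel (running count: 4)
  Position 11: 'v' -> consonant (running count: 4)
  Position 12: 'i' -> vowel (running count: 5)
Total vowels: 5

5


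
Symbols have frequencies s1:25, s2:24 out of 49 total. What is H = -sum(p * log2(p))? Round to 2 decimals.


Computing entropy H = -sum(p_i * log2(p_i)):
  s1: p = 25/49 = 0.5102, -p*log2(p) = 0.4953
  s2: p = 24/49 = 0.4898, -p*log2(p) = 0.5044
H = sum of terms = 0.9997
Rounded to 2 decimals: 1.00

1.00


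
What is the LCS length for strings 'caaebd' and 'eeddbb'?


DP table for LCS of 'caaebd' and 'eeddbb':
       e  e  d  d  b  b
    0  0  0  0  0  0  0
  c 0  0  0  0  0  0  0
  a 0  0  0  0  0  0  0
  a 0  0  0  0  0  0  0
  e 0  1  1  1  1  1  1
  b 0  1  1  1  1  2  2
  d 0  1  1  2  2  2  2
LCS: 'eb'
LCS length = 2

2


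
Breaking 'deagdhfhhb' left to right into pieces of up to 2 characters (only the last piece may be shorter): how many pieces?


'deagdhfhhb' has 10 characters.
Chunking with max size 2:
  Chunk 1: 'de' (positions 0-1)
  Chunk 2: 'ag' (positions 2-3)
  Chunk 3: 'dh' (positions 4-5)
  Chunk 4: 'fh' (positions 6-7)
  Chunk 5: 'hb' (positions 8-9)
Total chunks: ceil(10 / 2) = 5

5


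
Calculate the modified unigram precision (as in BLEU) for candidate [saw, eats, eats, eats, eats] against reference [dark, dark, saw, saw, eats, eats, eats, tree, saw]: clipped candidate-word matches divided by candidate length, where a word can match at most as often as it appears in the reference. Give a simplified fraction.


Reference word counts: {'dark': 2, 'eats': 3, 'saw': 3, 'tree': 1}
Checking each candidate word (with clipping):
  'saw' -> in reference (ref count 3, used 1/3) -> match (matches: 1)
  'eats' -> in reference (ref count 3, used 1/3) -> match (matches: 2)
  'eats' -> in reference (ref count 3, used 2/3) -> match (matches: 3)
  'eats' -> in reference (ref count 3, used 3/3) -> match (matches: 4)
  'eats' -> ref count 3 already used up (3/3) -> clipped, no match (matches: 4)
Clipped matches: 4, Candidate length: 5
Precision = 4/5

4/5


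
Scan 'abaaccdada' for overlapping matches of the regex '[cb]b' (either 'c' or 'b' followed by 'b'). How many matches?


Pattern: [cb]b means either 'c' or 'b' followed by 'b'.
Scanning 'abaaccdada' position-by-position:
  Pos 0: window 'ab' -> no
  Pos 1: window 'ba' -> no
  Pos 2: window 'aa' -> no
  Pos 3: window 'ac' -> no
  Pos 4: window 'cc' -> no
  Pos 5: window 'cd' -> no
  Pos 6: window 'da' -> no
  Pos 7: window 'ad' -> no
  Pos 8: window 'da' -> no
  Pos 9: window 'a' -> no
Total matches: 0

0


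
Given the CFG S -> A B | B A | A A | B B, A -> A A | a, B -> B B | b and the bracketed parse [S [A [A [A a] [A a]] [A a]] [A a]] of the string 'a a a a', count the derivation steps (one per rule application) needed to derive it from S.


Every bracketed nonterminal node [X ...] in the tree is produced by exactly one rule application.
Reading the tree off as a leftmost derivation:
  Step 1: S  =>  A A   (applied S -> A A)
  Step 2: A A  =>  A A A   (applied A -> A A)
  Step 3: A A A  =>  A A A A   (applied A -> A A)
  Step 4: A A A A  =>  a A A A   (applied A -> a)
  Step 5: a A A A  =>  a a A A   (applied A -> a)
  Step 6: a a A A  =>  a a a A   (applied A -> a)
  Step 7: a a a A  =>  a a a a   (applied A -> a)
Final yield: a a a a
Total rewrite steps: 7

7


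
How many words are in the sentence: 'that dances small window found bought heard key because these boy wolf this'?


Counting words by splitting on spaces:
  Word 1: 'that'
  Word 2: 'dances'
  Word 3: 'small'
  Word 4: 'window'
  Word 5: 'found'
  Word 6: 'bought'
  Word 7: 'heard'
  Word 8: 'key'
  Word 9: 'because'
  Word 10: 'these'
  Word 11: 'boy'
  Word 12: 'wolf'
  Word 13: 'this'
Total words: 13

13


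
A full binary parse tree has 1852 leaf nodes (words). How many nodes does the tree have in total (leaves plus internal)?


Leaf nodes (terminals): 1852
Internal nodes = n - 1 = 1852 - 1 = 1851
Total = leaves + internal = 1852 + 1851 = 3703

3703


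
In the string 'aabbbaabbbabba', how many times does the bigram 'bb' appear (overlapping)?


Scanning 'aabbbaabbbabba' for bigram 'bb':
  Position 0: 'aa' -> no
  Position 1: 'ab' -> no
  Position 2: 'bb' -> MATCH
  Position 3: 'bb' -> MATCH
  Position 4: 'ba' -> no
  Position 5: 'aa' -> no
  Position 6: 'ab' -> no
  Position 7: 'bb' -> MATCH
  Position 8: 'bb' -> MATCH
  Position 9: 'ba' -> no
  Position 10: 'ab' -> no
  Position 11: 'bb' -> MATCH
  Position 12: 'ba' -> no
Total matches: 5

5


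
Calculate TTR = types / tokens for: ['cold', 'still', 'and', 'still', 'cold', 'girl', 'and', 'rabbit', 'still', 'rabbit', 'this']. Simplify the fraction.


Tokens: 11
Unique types: ('and', 'cold', 'girl', 'rabbit', 'still', 'this') = 6
TTR = 6/11
Already in lowest terms.

6/11


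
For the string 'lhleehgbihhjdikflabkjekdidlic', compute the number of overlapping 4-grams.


String 'lhleehgbihhjdikflabkjekdidlic' has length L = 29.
Number of overlapping n-grams = L - n + 1
Substituting: 29 - 4 + 1 = 26

26


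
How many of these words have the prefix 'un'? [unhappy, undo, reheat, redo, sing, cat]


Checking each word for prefix 'un':
  'unhappy' -> YES, starts with 'un' (count: 1)
  'undo' -> YES, starts with 'un' (count: 2)
  'reheat' -> no (count: 2)
  'redo' -> no (count: 2)
  'sing' -> no (count: 2)
  'cat' -> no (count: 2)
Total with prefix 'un': 2

2


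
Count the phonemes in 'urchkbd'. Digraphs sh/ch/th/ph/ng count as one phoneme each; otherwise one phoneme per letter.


Parsing 'urchkbd' greedily, digraphs first:
  'u' -> vowel phoneme (phonemes so far: 1)
  'r' -> consonant phoneme (phonemes so far: 2)
  'ch' -> digraph (1 consonant phoneme) (phonemes so far: 3)
  'k' -> consonant phoneme (phonemes so far: 4)
  'b' -> consonant phoneme (phonemes so far: 5)
  'd' -> consonant phoneme (phonemes so far: 6)
Total phonemes: 6

6


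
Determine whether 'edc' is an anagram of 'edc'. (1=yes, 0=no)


Sort characters of 'edc': 'cde'
Sort characters of 'edc': 'cde'
Sorted forms match -> they ARE anagrams
Result: 1

1


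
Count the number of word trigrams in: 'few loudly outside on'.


Word trigrams from [4] words:
  Trigram 1: (few loudly outside)
  Trigram 2: (loudly outside on)
Total word trigrams: 4 - 2 = 2

2


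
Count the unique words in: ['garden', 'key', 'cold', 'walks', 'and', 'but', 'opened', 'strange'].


Listing all tokens and tracking unique types:
  Token 1: 'garden' -> NEW (unique so far: 1)
  Token 2: 'key' -> NEW (unique so far: 2)
  Token 3: 'cold' -> NEW (unique so far: 3)
  Token 4: 'walks' -> NEW (unique so far: 4)
  Token 5: 'and' -> NEW (unique so far: 5)
  Token 6: 'but' -> NEW (unique so far: 6)
  Token 7: 'opened' -> NEW (unique so far: 7)
  Token 8: 'strange' -> NEW (unique so far: 8)
Unique types: ('and', 'but', 'cold', 'garden', 'key', 'opened', 'strange', 'walks')
Vocabulary size: 8

8


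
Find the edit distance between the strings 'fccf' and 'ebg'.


Building DP table for s1='fccf' (len 4) and s2='ebg' (len 3):
       e  b  g
    0  1  2  3
  f 1  1  2  3
  c 2  2  2  3
  c 3  3  3  3
  f 4  4  4  4
Edit distance = dp[4][3] = 4

4


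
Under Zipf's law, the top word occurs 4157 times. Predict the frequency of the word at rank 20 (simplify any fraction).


Zipf's law: freq(rank) = f1 / rank
f1 = 4157, rank = 20
freq = 4157 / 20
GCD(4157, 20) = 1
Simplified: 4157/20

4157/20


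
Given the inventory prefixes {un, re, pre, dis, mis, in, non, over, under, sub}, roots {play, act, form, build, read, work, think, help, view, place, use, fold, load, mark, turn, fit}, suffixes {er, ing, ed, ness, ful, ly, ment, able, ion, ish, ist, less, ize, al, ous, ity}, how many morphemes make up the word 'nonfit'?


Segmenting 'nonfit' against the inventory:
  'non' -> prefix (morpheme 1)
  'fit' -> root (morpheme 2)
Total morphemes: 2

2


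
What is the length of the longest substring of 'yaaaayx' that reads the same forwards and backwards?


Scanning 'yaaaayx' for palindromic substrings.
Substring at positions 0-5: 'yaaaay'.
Check: reverse('yaaaay') = 'yaaaay' -> palindrome confirmed.
Neighbouring characters ('-' / 'x') break symmetry, so it cannot extend further.
No longer palindromic substring exists; longest length = 6

6


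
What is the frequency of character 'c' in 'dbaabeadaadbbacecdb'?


Scanning 'dbaabeadaadbbacecdb' for 'c':
  Position 14: 'c' -> MATCH (count: 1)
  Position 16: 'c' -> MATCH (count: 2)
Total occurrences of 'c': 2

2


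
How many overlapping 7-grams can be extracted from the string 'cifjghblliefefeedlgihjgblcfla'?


String 'cifjghblliefefeedlgihjgblcfla' has length L = 29.
Number of overlapping n-grams = L - n + 1
Substituting: 29 - 7 + 1 = 23

23


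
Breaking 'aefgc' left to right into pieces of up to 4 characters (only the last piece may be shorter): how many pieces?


'aefgc' has 5 characters.
Chunking with max size 4:
  Chunk 1: 'aefg' (positions 0-3)
  Chunk 2: 'c' (positions 4-4)
Total chunks: ceil(5 / 4) = 2

2


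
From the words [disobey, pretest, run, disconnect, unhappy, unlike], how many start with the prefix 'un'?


Checking each word for prefix 'un':
  'disobey' -> no (count: 0)
  'pretest' -> no (count: 0)
  'run' -> no (count: 0)
  'disconnect' -> no (count: 0)
  'unhappy' -> YES, starts with 'un' (count: 1)
  'unlike' -> YES, starts with 'un' (count: 2)
Total with prefix 'un': 2

2


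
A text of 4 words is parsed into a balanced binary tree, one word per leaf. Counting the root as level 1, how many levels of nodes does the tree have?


In a balanced binary tree with n leaves the deepest leaf is ceil(log2(n)) edges below the root,
so counting node levels inclusive of root and leaves gives ceil(log2(n)) + 1 levels.
log2(4) = 2.0000
ceil(2.0000) = 2
levels = 2 + 1 = 3

3


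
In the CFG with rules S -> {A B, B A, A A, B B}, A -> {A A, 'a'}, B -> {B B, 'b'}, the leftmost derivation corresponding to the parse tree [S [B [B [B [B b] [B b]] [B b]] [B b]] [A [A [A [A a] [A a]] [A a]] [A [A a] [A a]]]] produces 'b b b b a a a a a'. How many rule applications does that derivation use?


Every bracketed nonterminal node [X ...] in the tree is produced by exactly one rule application.
Reading the tree off as a leftmost derivation:
  Step 1: S  =>  B A   (applied S -> B A)
  Step 2: B A  =>  B B A   (applied B -> B B)
  Step 3: B B A  =>  B B B A   (applied B -> B B)
  Step 4: B B B A  =>  B B B B A   (applied B -> B B)
  Step 5: B B B B A  =>  b B B B A   (applied B -> b)
  Step 6: b B B B A  =>  b b B B A   (applied B -> b)
  Step 7: b b B B A  =>  b b b B A   (applied B -> b)
  Step 8: b b b B A  =>  b b b b A   (applied B -> b)
  Step 9: b b b b A  =>  b b b b A A   (applied A -> A A)
  Step 10: b b b b A A  =>  b b b b A A A   (applied A -> A A)
  Step 11: b b b b A A A  =>  b b b b A A A A   (applied A -> A A)
  Step 12: b b b b A A A A  =>  b b b b a A A A   (applied A -> a)
  Step 13: b b b b a A A A  =>  b b b b a a A A   (applied A -> a)
  Step 14: b b b b a a A A  =>  b b b b a a a A   (applied A -> a)
  Step 15: b b b b a a a A  =>  b b b b a a a A A   (applied A -> A A)
  Step 16: b b b b a a a A A  =>  b b b b a a a a A   (applied A -> a)
  Step 17: b b b b a a a a A  =>  b b b b a a a a a   (applied A -> a)
Final yield: b b b b a a a a a
Total rewrite steps: 17

17


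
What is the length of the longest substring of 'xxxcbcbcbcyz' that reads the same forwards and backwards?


Scanning 'xxxcbcbcbcyz' for palindromic substrings.
Substring at positions 3-9: 'cbcbcbc'.
Check: reverse('cbcbcbc') = 'cbcbcbc' -> palindrome confirmed.
Neighbouring characters ('x' / 'y') break symmetry, so it cannot extend further.
No longer palindromic substring exists; longest length = 7

7


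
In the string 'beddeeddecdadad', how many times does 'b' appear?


Scanning 'beddeeddecdadad' for 'b':
  Position 0: 'b' -> MATCH (count: 1)
Total occurrences of 'b': 1

1


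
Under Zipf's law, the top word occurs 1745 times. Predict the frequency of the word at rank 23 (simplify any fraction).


Zipf's law: freq(rank) = f1 / rank
f1 = 1745, rank = 23
freq = 1745 / 23
GCD(1745, 23) = 1
Simplified: 1745/23

1745/23


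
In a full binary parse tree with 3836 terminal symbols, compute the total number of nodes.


Leaf nodes (terminals): 3836
Internal nodes = n - 1 = 3836 - 1 = 3835
Total = leaves + internal = 3836 + 3835 = 7671

7671


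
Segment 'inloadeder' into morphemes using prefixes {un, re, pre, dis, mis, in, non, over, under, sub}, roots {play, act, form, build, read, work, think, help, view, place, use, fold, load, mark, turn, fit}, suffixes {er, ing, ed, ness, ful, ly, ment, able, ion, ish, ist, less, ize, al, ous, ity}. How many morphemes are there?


Segmenting 'inloadeder' against the inventory:
  'in' -> prefix (morpheme 1)
  'load' -> root (morpheme 2)
  'ed' -> suffix (morpheme 3)
  'er' -> suffix (morpheme 4)
Total morphemes: 4

4


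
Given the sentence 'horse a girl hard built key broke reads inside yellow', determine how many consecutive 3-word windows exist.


Word trigrams from [10] words:
  Trigram 1: (horse a girl)
  Trigram 2: (a girl hard)
  Trigram 3: (girl hard built)
  Trigram 4: (hard built key)
  Trigram 5: (built key broke)
  Trigram 6: (key broke reads)
  Trigram 7: (broke reads inside)
  Trigram 8: (reads inside yellow)
Total word trigrams: 10 - 2 = 8

8


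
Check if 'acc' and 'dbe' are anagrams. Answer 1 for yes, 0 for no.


Sort characters of 'acc': 'acc'
Sort characters of 'dbe': 'bde'
Sorted forms differ -> they are NOT anagrams
Result: 0

0


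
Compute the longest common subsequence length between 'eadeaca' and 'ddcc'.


DP table for LCS of 'eadeaca' and 'ddcc':
       d  d  c  c
    0  0  0  0  0
  e 0  0  0  0  0
  a 0  0  0  0  0
  d 0  1  1  1  1
  e 0  1  1  1  1
  a 0  1  1  1  1
  c 0  1  1  2  2
  a 0  1  1  2  2
LCS: 'dc'
LCS length = 2

2


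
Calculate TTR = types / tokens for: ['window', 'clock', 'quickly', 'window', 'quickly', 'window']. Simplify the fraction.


Tokens: 6
Unique types: ('clock', 'quickly', 'window') = 3
TTR = 3/6
Simplify: divide both by 3 -> 1/2
TTR = 1/2

1/2


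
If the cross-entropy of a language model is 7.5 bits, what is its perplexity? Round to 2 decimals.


Perplexity formula: PP = 2^H
H = 7.5
PP = 2^7.5
Decompose: 2^7.5 = 2^7 * 2^0.5 = 2^7 * sqrt(2)
2^7 = 128, sqrt(2) ~ 1.4142136
PP ~ 128 * 1.4142136 = 181.0193408
Rounded to 2 decimals: 181.02

181.02


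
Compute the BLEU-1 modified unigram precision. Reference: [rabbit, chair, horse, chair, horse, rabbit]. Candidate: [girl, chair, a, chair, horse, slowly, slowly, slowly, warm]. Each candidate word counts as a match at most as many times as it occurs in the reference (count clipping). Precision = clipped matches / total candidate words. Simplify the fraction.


Reference word counts: {'chair': 2, 'horse': 2, 'rabbit': 2}
Checking each candidate word (with clipping):
  'girl' -> not in reference -> no match (matches: 0)
  'chair' -> in reference (ref count 2, used 1/2) -> match (matches: 1)
  'a' -> not in reference -> no match (matches: 1)
  'chair' -> in reference (ref count 2, used 2/2) -> match (matches: 2)
  'horse' -> in reference (ref count 2, used 1/2) -> match (matches: 3)
  'slowly' -> not in reference -> no match (matches: 3)
  'slowly' -> not in reference -> no match (matches: 3)
  'slowly' -> not in reference -> no match (matches: 3)
  'warm' -> not in reference -> no match (matches: 3)
Clipped matches: 3, Candidate length: 9
Precision = 3/9 = 1/3

1/3


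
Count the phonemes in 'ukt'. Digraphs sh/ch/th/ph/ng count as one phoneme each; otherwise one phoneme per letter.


Parsing 'ukt' greedily, digraphs first:
  'u' -> vowel phoneme (phonemes so far: 1)
  'k' -> consonant phoneme (phonemes so far: 2)
  't' -> consonant phoneme (phonemes so far: 3)
Total phonemes: 3

3


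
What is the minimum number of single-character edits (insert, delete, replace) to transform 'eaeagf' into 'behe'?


Building DP table for s1='eaeagf' (len 6) and s2='behe' (len 4):
       b  e  h  e
    0  1  2  3  4
  e 1  1  1  2  3
  a 2  2  2  2  3
  e 3  3  2  3  2
  a 4  4  3  3  3
  g 5  5  4  4  4
  f 6  6  5  5  5
Edit distance = dp[6][4] = 5

5


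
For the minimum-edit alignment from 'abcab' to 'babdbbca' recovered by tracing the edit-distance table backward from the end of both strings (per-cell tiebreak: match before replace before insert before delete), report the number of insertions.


Edit distance = 5. Backtracking from cell (5, 8) with preference match > replace > insert > delete,
then listing the resulting alignment 'abcab' -> 'babdbbca' left to right:
  Step 1: insert 'b' [insertion #1]
  Step 2: keep 'a'
  Step 3: keep 'b'
  Step 4: replace c->d
  Step 5: replace a->b
  Step 6: keep 'b'
  Step 7: insert 'c' [insertion #2]
  Step 8: insert 'a' [insertion #3]
Total insertions: 3

3


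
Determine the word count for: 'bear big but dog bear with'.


Counting words by splitting on spaces:
  Word 1: 'bear'
  Word 2: 'big'
  Word 3: 'but'
  Word 4: 'dog'
  Word 5: 'bear'
  Word 6: 'with'
Total words: 6

6


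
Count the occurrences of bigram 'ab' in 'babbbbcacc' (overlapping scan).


Scanning 'babbbbcacc' for bigram 'ab':
  Position 0: 'ba' -> no
  Position 1: 'ab' -> MATCH
  Position 2: 'bb' -> no
  Position 3: 'bb' -> no
  Position 4: 'bb' -> no
  Position 5: 'bc' -> no
  Position 6: 'ca' -> no
  Position 7: 'ac' -> no
  Position 8: 'cc' -> no
Total matches: 1

1


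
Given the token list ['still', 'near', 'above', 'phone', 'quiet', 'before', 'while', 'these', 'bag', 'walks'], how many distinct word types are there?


Listing all tokens and tracking unique types:
  Token 1: 'still' -> NEW (unique so far: 1)
  Token 2: 'near' -> NEW (unique so far: 2)
  Token 3: 'above' -> NEW (unique so far: 3)
  Token 4: 'phone' -> NEW (unique so far: 4)
  Token 5: 'quiet' -> NEW (unique so far: 5)
  Token 6: 'before' -> NEW (unique so far: 6)
  Token 7: 'while' -> NEW (unique so far: 7)
  Token 8: 'these' -> NEW (unique so far: 8)
  Token 9: 'bag' -> NEW (unique so far: 9)
  Token 10: 'walks' -> NEW (unique so far: 10)
Unique types: ('above', 'bag', 'before', 'near', 'phone', 'quiet', 'still', 'these', 'walks', 'while')
Vocabulary size: 10

10


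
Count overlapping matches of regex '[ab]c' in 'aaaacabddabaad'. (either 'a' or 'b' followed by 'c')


Pattern: [ab]c means either 'a' or 'b' followed by 'c'.
Scanning 'aaaacabddabaad' position-by-position:
  Pos 0: window 'aa' -> no
  Pos 1: window 'aa' -> no
  Pos 2: window 'aa' -> no
  Pos 3: window 'ac' -> MATCH
  Pos 4: window 'ca' -> no
  Pos 5: window 'ab' -> no
  Pos 6: window 'bd' -> no
  Pos 7: window 'dd' -> no
  Pos 8: window 'da' -> no
  Pos 9: window 'ab' -> no
  Pos 10: window 'ba' -> no
  Pos 11: window 'aa' -> no
  Pos 12: window 'ad' -> no
  Pos 13: window 'd' -> no
Total matches: 1

1


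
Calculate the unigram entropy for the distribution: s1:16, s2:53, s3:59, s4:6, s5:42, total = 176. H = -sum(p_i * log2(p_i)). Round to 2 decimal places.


Computing entropy H = -sum(p_i * log2(p_i)):
  s1: p = 16/176 = 0.0909, -p*log2(p) = 0.3145
  s2: p = 53/176 = 0.3011, -p*log2(p) = 0.5214
  s3: p = 59/176 = 0.3352, -p*log2(p) = 0.5286
  s4: p = 6/176 = 0.0341, -p*log2(p) = 0.1662
  s5: p = 42/176 = 0.2386, -p*log2(p) = 0.4933
H = sum of terms = 2.0240
Rounded to 2 decimals: 2.02

2.02


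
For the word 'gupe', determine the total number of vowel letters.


Scanning each character of 'gupe':
  Position 1: 'g' -> consonant (running count: 0)
  Position 2: 'u' -> vowel (running count: 1)
  Position 3: 'p' -> consonant (running count: 1)
  Position 4: 'e' -> vowel (running count: 2)
Total vowels: 2

2


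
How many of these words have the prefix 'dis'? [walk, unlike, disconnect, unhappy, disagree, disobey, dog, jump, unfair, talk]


Checking each word for prefix 'dis':
  'walk' -> no (count: 0)
  'unlike' -> no (count: 0)
  'disconnect' -> YES, starts with 'dis' (count: 1)
  'unhappy' -> no (count: 1)
  'disagree' -> YES, starts with 'dis' (count: 2)
  'disobey' -> YES, starts with 'dis' (count: 3)
  'dog' -> no (count: 3)
  'jump' -> no (count: 3)
  'unfair' -> no (count: 3)
  'talk' -> no (count: 3)
Total with prefix 'dis': 3

3


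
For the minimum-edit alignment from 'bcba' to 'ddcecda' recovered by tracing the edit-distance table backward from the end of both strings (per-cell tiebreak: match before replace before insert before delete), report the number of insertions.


Edit distance = 5. Backtracking from cell (4, 7) with preference match > replace > insert > delete,
then listing the resulting alignment 'bcba' -> 'ddcecda' left to right:
  Step 1: insert 'd' [insertion #1]
  Step 2: insert 'd' [insertion #2]
  Step 3: insert 'c' [insertion #3]
  Step 4: replace b->e
  Step 5: keep 'c'
  Step 6: replace b->d
  Step 7: keep 'a'
Total insertions: 3

3


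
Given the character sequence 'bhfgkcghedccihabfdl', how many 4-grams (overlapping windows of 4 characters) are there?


String 'bhfgkcghedccihabfdl' has length L = 19.
Number of overlapping n-grams = L - n + 1
Substituting: 19 - 4 + 1 = 16

16


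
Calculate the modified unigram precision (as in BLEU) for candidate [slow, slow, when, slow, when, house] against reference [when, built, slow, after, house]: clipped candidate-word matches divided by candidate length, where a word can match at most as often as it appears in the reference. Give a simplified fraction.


Reference word counts: {'after': 1, 'built': 1, 'house': 1, 'slow': 1, 'when': 1}
Checking each candidate word (with clipping):
  'slow' -> in reference (ref count 1, used 1/1) -> match (matches: 1)
  'slow' -> ref count 1 already used up (1/1) -> clipped, no match (matches: 1)
  'when' -> in reference (ref count 1, used 1/1) -> match (matches: 2)
  'slow' -> ref count 1 already used up (1/1) -> clipped, no match (matches: 2)
  'when' -> ref count 1 already used up (1/1) -> clipped, no match (matches: 2)
  'house' -> in reference (ref count 1, used 1/1) -> match (matches: 3)
Clipped matches: 3, Candidate length: 6
Precision = 3/6 = 1/2

1/2


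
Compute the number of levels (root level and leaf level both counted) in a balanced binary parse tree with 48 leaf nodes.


In a balanced binary tree with n leaves the deepest leaf is ceil(log2(n)) edges below the root,
so counting node levels inclusive of root and leaves gives ceil(log2(n)) + 1 levels.
log2(48) = 5.5850
ceil(5.5850) = 6
levels = 6 + 1 = 7

7


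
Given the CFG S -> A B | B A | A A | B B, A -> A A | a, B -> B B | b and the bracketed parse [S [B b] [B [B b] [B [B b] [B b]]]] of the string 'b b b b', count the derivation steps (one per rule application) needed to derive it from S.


Every bracketed nonterminal node [X ...] in the tree is produced by exactly one rule application.
Reading the tree off as a leftmost derivation:
  Step 1: S  =>  B B   (applied S -> B B)
  Step 2: B B  =>  b B   (applied B -> b)
  Step 3: b B  =>  b B B   (applied B -> B B)
  Step 4: b B B  =>  b b B   (applied B -> b)
  Step 5: b b B  =>  b b B B   (applied B -> B B)
  Step 6: b b B B  =>  b b b B   (applied B -> b)
  Step 7: b b b B  =>  b b b b   (applied B -> b)
Final yield: b b b b
Total rewrite steps: 7

7


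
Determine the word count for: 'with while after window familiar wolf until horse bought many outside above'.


Counting words by splitting on spaces:
  Word 1: 'with'
  Word 2: 'while'
  Word 3: 'after'
  Word 4: 'window'
  Word 5: 'familiar'
  Word 6: 'wolf'
  Word 7: 'until'
  Word 8: 'horse'
  Word 9: 'bought'
  Word 10: 'many'
  Word 11: 'outside'
  Word 12: 'above'
Total words: 12

12


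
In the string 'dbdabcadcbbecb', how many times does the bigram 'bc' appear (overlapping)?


Scanning 'dbdabcadcbbecb' for bigram 'bc':
  Position 0: 'db' -> no
  Position 1: 'bd' -> no
  Position 2: 'da' -> no
  Position 3: 'ab' -> no
  Position 4: 'bc' -> MATCH
  Position 5: 'ca' -> no
  Position 6: 'ad' -> no
  Position 7: 'dc' -> no
  Position 8: 'cb' -> no
  Position 9: 'bb' -> no
  Position 10: 'be' -> no
  Position 11: 'ec' -> no
  Position 12: 'cb' -> no
Total matches: 1

1


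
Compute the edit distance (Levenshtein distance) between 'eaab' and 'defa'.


Building DP table for s1='eaab' (len 4) and s2='defa' (len 4):
       d  e  f  a
    0  1  2  3  4
  e 1  1  1  2  3
  a 2  2  2  2  2
  a 3  3  3  3  2
  b 4  4  4  4  3
Edit distance = dp[4][4] = 3

3


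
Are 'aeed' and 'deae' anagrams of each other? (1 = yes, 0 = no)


Sort characters of 'aeed': 'adee'
Sort characters of 'deae': 'adee'
Sorted forms match -> they ARE anagrams
Result: 1

1


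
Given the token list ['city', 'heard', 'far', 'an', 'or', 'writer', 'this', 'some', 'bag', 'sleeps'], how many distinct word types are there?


Listing all tokens and tracking unique types:
  Token 1: 'city' -> NEW (unique so far: 1)
  Token 2: 'heard' -> NEW (unique so far: 2)
  Token 3: 'far' -> NEW (unique so far: 3)
  Token 4: 'an' -> NEW (unique so far: 4)
  Token 5: 'or' -> NEW (unique so far: 5)
  Token 6: 'writer' -> NEW (unique so far: 6)
  Token 7: 'this' -> NEW (unique so far: 7)
  Token 8: 'some' -> NEW (unique so far: 8)
  Token 9: 'bag' -> NEW (unique so far: 9)
  Token 10: 'sleeps' -> NEW (unique so far: 10)
Unique types: ('an', 'bag', 'city', 'far', 'heard', 'or', 'sleeps', 'some', 'this', 'writer')
Vocabulary size: 10

10


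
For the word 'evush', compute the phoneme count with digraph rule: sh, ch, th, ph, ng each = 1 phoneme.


Parsing 'evush' greedily, digraphs first:
  'e' -> vowel phoneme (phonemes so far: 1)
  'v' -> consonant phoneme (phonemes so far: 2)
  'u' -> vowel phoneme (phonemes so far: 3)
  'sh' -> digraph (1 consonant phoneme) (phonemes so far: 4)
Total phonemes: 4

4
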